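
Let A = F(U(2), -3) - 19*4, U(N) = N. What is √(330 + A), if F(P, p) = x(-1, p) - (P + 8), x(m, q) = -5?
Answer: √239 ≈ 15.460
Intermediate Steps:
F(P, p) = -13 - P (F(P, p) = -5 - (P + 8) = -5 - (8 + P) = -5 + (-8 - P) = -13 - P)
A = -91 (A = (-13 - 1*2) - 19*4 = (-13 - 2) - 1*76 = -15 - 76 = -91)
√(330 + A) = √(330 - 91) = √239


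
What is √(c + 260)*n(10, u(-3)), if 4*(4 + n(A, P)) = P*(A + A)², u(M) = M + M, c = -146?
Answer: -604*√114 ≈ -6449.0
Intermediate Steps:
u(M) = 2*M
n(A, P) = -4 + P*A² (n(A, P) = -4 + (P*(A + A)²)/4 = -4 + (P*(2*A)²)/4 = -4 + (P*(4*A²))/4 = -4 + (4*P*A²)/4 = -4 + P*A²)
√(c + 260)*n(10, u(-3)) = √(-146 + 260)*(-4 + (2*(-3))*10²) = √114*(-4 - 6*100) = √114*(-4 - 600) = √114*(-604) = -604*√114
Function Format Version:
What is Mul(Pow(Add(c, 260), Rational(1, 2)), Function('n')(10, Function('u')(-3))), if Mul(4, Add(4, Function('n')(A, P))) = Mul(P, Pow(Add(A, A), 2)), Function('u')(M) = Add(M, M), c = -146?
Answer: Mul(-604, Pow(114, Rational(1, 2))) ≈ -6449.0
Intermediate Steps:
Function('u')(M) = Mul(2, M)
Function('n')(A, P) = Add(-4, Mul(P, Pow(A, 2))) (Function('n')(A, P) = Add(-4, Mul(Rational(1, 4), Mul(P, Pow(Add(A, A), 2)))) = Add(-4, Mul(Rational(1, 4), Mul(P, Pow(Mul(2, A), 2)))) = Add(-4, Mul(Rational(1, 4), Mul(P, Mul(4, Pow(A, 2))))) = Add(-4, Mul(Rational(1, 4), Mul(4, P, Pow(A, 2)))) = Add(-4, Mul(P, Pow(A, 2))))
Mul(Pow(Add(c, 260), Rational(1, 2)), Function('n')(10, Function('u')(-3))) = Mul(Pow(Add(-146, 260), Rational(1, 2)), Add(-4, Mul(Mul(2, -3), Pow(10, 2)))) = Mul(Pow(114, Rational(1, 2)), Add(-4, Mul(-6, 100))) = Mul(Pow(114, Rational(1, 2)), Add(-4, -600)) = Mul(Pow(114, Rational(1, 2)), -604) = Mul(-604, Pow(114, Rational(1, 2)))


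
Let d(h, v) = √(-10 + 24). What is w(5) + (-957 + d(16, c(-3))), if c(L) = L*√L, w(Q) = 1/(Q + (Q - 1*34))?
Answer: -22969/24 + √14 ≈ -953.30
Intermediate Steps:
w(Q) = 1/(-34 + 2*Q) (w(Q) = 1/(Q + (Q - 34)) = 1/(Q + (-34 + Q)) = 1/(-34 + 2*Q))
c(L) = L^(3/2)
d(h, v) = √14
w(5) + (-957 + d(16, c(-3))) = 1/(2*(-17 + 5)) + (-957 + √14) = (½)/(-12) + (-957 + √14) = (½)*(-1/12) + (-957 + √14) = -1/24 + (-957 + √14) = -22969/24 + √14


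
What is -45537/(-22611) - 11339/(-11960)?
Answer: 11608821/3919240 ≈ 2.9620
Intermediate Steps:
-45537/(-22611) - 11339/(-11960) = -45537*(-1/22611) - 11339*(-1/11960) = 15179/7537 + 493/520 = 11608821/3919240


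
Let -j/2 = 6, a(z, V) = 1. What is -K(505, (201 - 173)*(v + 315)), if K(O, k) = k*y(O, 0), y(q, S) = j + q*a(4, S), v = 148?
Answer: -6391252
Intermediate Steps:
j = -12 (j = -2*6 = -12)
y(q, S) = -12 + q (y(q, S) = -12 + q*1 = -12 + q)
K(O, k) = k*(-12 + O)
-K(505, (201 - 173)*(v + 315)) = -(201 - 173)*(148 + 315)*(-12 + 505) = -28*463*493 = -12964*493 = -1*6391252 = -6391252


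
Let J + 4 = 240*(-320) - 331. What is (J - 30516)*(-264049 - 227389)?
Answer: 52903792138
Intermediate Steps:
J = -77135 (J = -4 + (240*(-320) - 331) = -4 + (-76800 - 331) = -4 - 77131 = -77135)
(J - 30516)*(-264049 - 227389) = (-77135 - 30516)*(-264049 - 227389) = -107651*(-491438) = 52903792138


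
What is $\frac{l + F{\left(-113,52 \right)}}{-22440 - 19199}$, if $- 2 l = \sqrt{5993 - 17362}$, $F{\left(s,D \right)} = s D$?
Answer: $\frac{452}{3203} + \frac{i \sqrt{11369}}{83278} \approx 0.14112 + 0.0012804 i$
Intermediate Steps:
$F{\left(s,D \right)} = D s$
$l = - \frac{i \sqrt{11369}}{2}$ ($l = - \frac{\sqrt{5993 - 17362}}{2} = - \frac{\sqrt{-11369}}{2} = - \frac{i \sqrt{11369}}{2} \approx - 53.313 i$)
$\frac{l + F{\left(-113,52 \right)}}{-22440 - 19199} = \frac{- \frac{i \sqrt{11369}}{2} + 52 \left(-113\right)}{-22440 - 19199} = \frac{- \frac{i \sqrt{11369}}{2} - 5876}{-41639} = \left(-5876 - \frac{i \sqrt{11369}}{2}\right) \left(- \frac{1}{41639}\right) = \frac{452}{3203} + \frac{i \sqrt{11369}}{83278}$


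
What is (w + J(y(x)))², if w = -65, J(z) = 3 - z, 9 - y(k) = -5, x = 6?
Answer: 5776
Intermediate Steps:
y(k) = 14 (y(k) = 9 - 1*(-5) = 9 + 5 = 14)
(w + J(y(x)))² = (-65 + (3 - 1*14))² = (-65 + (3 - 14))² = (-65 - 11)² = (-76)² = 5776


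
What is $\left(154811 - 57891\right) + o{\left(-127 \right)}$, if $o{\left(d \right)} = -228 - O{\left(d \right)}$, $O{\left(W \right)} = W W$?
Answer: $80563$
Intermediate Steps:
$O{\left(W \right)} = W^{2}$
$o{\left(d \right)} = -228 - d^{2}$
$\left(154811 - 57891\right) + o{\left(-127 \right)} = \left(154811 - 57891\right) - 16357 = 96920 - 16357 = 80563$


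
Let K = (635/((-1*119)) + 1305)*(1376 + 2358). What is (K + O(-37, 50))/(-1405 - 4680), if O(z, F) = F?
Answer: -115501278/144823 ≈ -797.53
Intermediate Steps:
K = 577500440/119 (K = (635/(-119) + 1305)*3734 = (635*(-1/119) + 1305)*3734 = (-635/119 + 1305)*3734 = (154660/119)*3734 = 577500440/119 ≈ 4.8529e+6)
(K + O(-37, 50))/(-1405 - 4680) = (577500440/119 + 50)/(-1405 - 4680) = (577506390/119)/(-6085) = (577506390/119)*(-1/6085) = -115501278/144823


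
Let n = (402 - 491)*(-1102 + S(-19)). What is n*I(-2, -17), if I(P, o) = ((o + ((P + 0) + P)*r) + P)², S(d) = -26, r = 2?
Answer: 73185768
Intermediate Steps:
n = 100392 (n = (402 - 491)*(-1102 - 26) = -89*(-1128) = 100392)
I(P, o) = (o + 5*P)² (I(P, o) = ((o + ((P + 0) + P)*2) + P)² = ((o + (P + P)*2) + P)² = ((o + (2*P)*2) + P)² = ((o + 4*P) + P)² = (o + 5*P)²)
n*I(-2, -17) = 100392*(-17 + 5*(-2))² = 100392*(-17 - 10)² = 100392*(-27)² = 100392*729 = 73185768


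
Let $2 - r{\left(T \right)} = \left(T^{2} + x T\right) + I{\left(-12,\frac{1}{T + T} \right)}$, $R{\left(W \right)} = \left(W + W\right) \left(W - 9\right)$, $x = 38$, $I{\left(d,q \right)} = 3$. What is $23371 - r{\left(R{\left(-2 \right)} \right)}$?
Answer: $26980$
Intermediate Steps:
$R{\left(W \right)} = 2 W \left(-9 + W\right)$
$r{\left(T \right)} = -1 - T^{2} - 38 T$ ($r{\left(T \right)} = 2 - \left(\left(T^{2} + 38 T\right) + 3\right) = 2 - \left(3 + T^{2} + 38 T\right) = -1 - T^{2} - 38 T$)
$23371 - r{\left(R{\left(-2 \right)} \right)} = 23371 - \left(-1 - \left(2 \left(-2\right) \left(-9 - 2\right)\right)^{2} - 38 \cdot 2 \left(-2\right) \left(-9 - 2\right)\right) = 23371 - \left(-1 - \left(2 \left(-2\right) \left(-11\right)\right)^{2} - 38 \cdot 2 \left(-2\right) \left(-11\right)\right) = 23371 - \left(-1 - 44^{2} - 1672\right) = 23371 - \left(-1 - 1936 - 1672\right) = 23371 - -3609 = 23371 + 3609 = 26980$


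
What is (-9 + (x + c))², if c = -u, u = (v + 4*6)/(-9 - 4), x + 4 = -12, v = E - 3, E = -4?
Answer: 94864/169 ≈ 561.33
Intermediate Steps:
v = -7 (v = -4 - 3 = -7)
x = -16 (x = -4 - 12 = -16)
u = -17/13 (u = (-7 + 4*6)/(-9 - 4) = (-7 + 24)/(-13) = 17*(-1/13) = -17/13 ≈ -1.3077)
c = 17/13 (c = -1*(-17/13) = 17/13 ≈ 1.3077)
(-9 + (x + c))² = (-9 + (-16 + 17/13))² = (-9 - 191/13)² = (-308/13)² = 94864/169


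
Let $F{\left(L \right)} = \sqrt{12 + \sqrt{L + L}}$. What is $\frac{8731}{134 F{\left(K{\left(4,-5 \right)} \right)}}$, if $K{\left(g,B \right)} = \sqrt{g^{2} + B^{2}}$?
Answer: $\frac{8731}{134 \sqrt{12 + \sqrt{2} \sqrt[4]{41}}} \approx 16.508$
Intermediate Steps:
$K{\left(g,B \right)} = \sqrt{B^{2} + g^{2}}$
$F{\left(L \right)} = \sqrt{12 + \sqrt{2} \sqrt{L}}$ ($F{\left(L \right)} = \sqrt{12 + \sqrt{2 L}} = \sqrt{12 + \sqrt{2} \sqrt{L}}$)
$\frac{8731}{134 F{\left(K{\left(4,-5 \right)} \right)}} = \frac{8731}{134 \sqrt{12 + \sqrt{2} \sqrt{\sqrt{\left(-5\right)^{2} + 4^{2}}}}} = \frac{8731}{134 \sqrt{12 + \sqrt{2} \sqrt{\sqrt{25 + 16}}}} = \frac{8731}{134 \sqrt{12 + \sqrt{2} \sqrt{\sqrt{41}}}} = \frac{8731}{134 \sqrt{12 + \sqrt{2} \sqrt[4]{41}}}$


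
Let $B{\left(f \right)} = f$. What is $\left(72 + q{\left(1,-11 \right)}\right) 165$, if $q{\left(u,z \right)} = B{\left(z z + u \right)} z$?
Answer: $-209550$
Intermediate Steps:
$q{\left(u,z \right)} = z \left(u + z^{2}\right)$ ($q{\left(u,z \right)} = \left(z z + u\right) z = \left(z^{2} + u\right) z = \left(u + z^{2}\right) z = z \left(u + z^{2}\right)$)
$\left(72 + q{\left(1,-11 \right)}\right) 165 = \left(72 - 11 \left(1 + \left(-11\right)^{2}\right)\right) 165 = \left(72 - 11 \left(1 + 121\right)\right) 165 = \left(72 - 1342\right) 165 = \left(-1270\right) 165 = -209550$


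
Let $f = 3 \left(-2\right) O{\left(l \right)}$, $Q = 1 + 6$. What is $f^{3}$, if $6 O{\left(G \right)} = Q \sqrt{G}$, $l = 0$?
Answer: $0$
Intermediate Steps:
$Q = 7$
$O{\left(G \right)} = \frac{7 \sqrt{G}}{6}$
$f = 0$ ($f = 3 \left(-2\right) \frac{7 \sqrt{0}}{6} = - 6 \cdot \frac{7}{6} \cdot 0 = \left(-6\right) 0 = 0$)
$f^{3} = 0^{3} = 0$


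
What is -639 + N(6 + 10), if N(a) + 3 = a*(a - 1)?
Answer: -402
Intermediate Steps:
N(a) = -3 + a*(-1 + a) (N(a) = -3 + a*(a - 1) = -3 + a*(-1 + a))
-639 + N(6 + 10) = -639 + (-3 + (6 + 10)² - (6 + 10)) = -639 + (-3 + 16² - 1*16) = -639 + (-3 + 256 - 16) = -639 + 237 = -402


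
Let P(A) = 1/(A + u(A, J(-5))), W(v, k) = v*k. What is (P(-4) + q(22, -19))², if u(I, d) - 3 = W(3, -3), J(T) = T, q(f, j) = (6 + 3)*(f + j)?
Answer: 72361/100 ≈ 723.61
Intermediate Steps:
q(f, j) = 9*f + 9*j (q(f, j) = 9*(f + j) = 9*f + 9*j)
W(v, k) = k*v
u(I, d) = -6 (u(I, d) = 3 - 3*3 = 3 - 9 = -6)
P(A) = 1/(-6 + A) (P(A) = 1/(A - 6) = 1/(-6 + A))
(P(-4) + q(22, -19))² = (1/(-6 - 4) + (9*22 + 9*(-19)))² = (1/(-10) + (198 - 171))² = (-⅒ + 27)² = (269/10)² = 72361/100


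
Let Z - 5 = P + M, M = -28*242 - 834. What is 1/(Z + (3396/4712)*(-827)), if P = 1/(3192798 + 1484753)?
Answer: -5510155078/45188945507785 ≈ -0.00012194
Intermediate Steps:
P = 1/4677551 ≈ 2.1379e-7
M = -7610 (M = -6776 - 834 = -7610)
Z = -35572775354/4677551 (Z = 5 + (1/4677551 - 7610) = 5 - 35596163109/4677551 = -35572775354/4677551 ≈ -7605.0)
1/(Z + (3396/4712)*(-827)) = 1/(-35572775354/4677551 + (3396/4712)*(-827)) = 1/(-35572775354/4677551 + (3396*(1/4712))*(-827)) = 1/(-35572775354/4677551 + (849/1178)*(-827)) = 1/(-35572775354/4677551 - 702123/1178) = 1/(-45188945507785/5510155078) = -5510155078/45188945507785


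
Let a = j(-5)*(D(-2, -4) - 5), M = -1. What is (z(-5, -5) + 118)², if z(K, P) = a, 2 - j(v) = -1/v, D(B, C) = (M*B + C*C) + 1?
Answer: 512656/25 ≈ 20506.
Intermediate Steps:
D(B, C) = 1 + C² - B (D(B, C) = (-B + C*C) + 1 = (-B + C²) + 1 = (C² - B) + 1 = 1 + C² - B)
j(v) = 2 + 1/v (j(v) = 2 - (-1)/v = 2 + 1/v)
a = 126/5 (a = (2 + 1/(-5))*((1 + (-4)² - 1*(-2)) - 5) = (2 - ⅕)*((1 + 16 + 2) - 5) = 9*(19 - 5)/5 = (9/5)*14 = 126/5 ≈ 25.200)
z(K, P) = 126/5
(z(-5, -5) + 118)² = (126/5 + 118)² = (716/5)² = 512656/25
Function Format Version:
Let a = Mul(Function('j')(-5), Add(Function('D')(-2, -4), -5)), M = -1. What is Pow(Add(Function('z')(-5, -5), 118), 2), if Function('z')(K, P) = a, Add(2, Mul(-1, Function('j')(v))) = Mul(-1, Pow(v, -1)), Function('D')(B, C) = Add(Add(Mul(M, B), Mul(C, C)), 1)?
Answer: Rational(512656, 25) ≈ 20506.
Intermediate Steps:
Function('D')(B, C) = Add(1, Pow(C, 2), Mul(-1, B)) (Function('D')(B, C) = Add(Add(Mul(-1, B), Mul(C, C)), 1) = Add(Add(Mul(-1, B), Pow(C, 2)), 1) = Add(Add(Pow(C, 2), Mul(-1, B)), 1) = Add(1, Pow(C, 2), Mul(-1, B)))
Function('j')(v) = Add(2, Pow(v, -1)) (Function('j')(v) = Add(2, Mul(-1, Mul(-1, Pow(v, -1)))) = Add(2, Pow(v, -1)))
a = Rational(126, 5) (a = Mul(Add(2, Pow(-5, -1)), Add(Add(1, Pow(-4, 2), Mul(-1, -2)), -5)) = Mul(Add(2, Rational(-1, 5)), Add(Add(1, 16, 2), -5)) = Mul(Rational(9, 5), Add(19, -5)) = Mul(Rational(9, 5), 14) = Rational(126, 5) ≈ 25.200)
Function('z')(K, P) = Rational(126, 5)
Pow(Add(Function('z')(-5, -5), 118), 2) = Pow(Add(Rational(126, 5), 118), 2) = Pow(Rational(716, 5), 2) = Rational(512656, 25)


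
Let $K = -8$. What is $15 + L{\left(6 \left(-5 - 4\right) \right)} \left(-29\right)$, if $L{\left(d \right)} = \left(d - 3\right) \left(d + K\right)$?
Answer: $-102471$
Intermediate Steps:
$L{\left(d \right)} = \left(-8 + d\right) \left(-3 + d\right)$ ($L{\left(d \right)} = \left(d - 3\right) \left(d - 8\right) = \left(-3 + d\right) \left(-8 + d\right) = \left(-8 + d\right) \left(-3 + d\right)$)
$15 + L{\left(6 \left(-5 - 4\right) \right)} \left(-29\right) = 15 + \left(24 + \left(6 \left(-5 - 4\right)\right)^{2} - 11 \cdot 6 \left(-5 - 4\right)\right) \left(-29\right) = 15 + \left(24 + \left(6 \left(-9\right)\right)^{2} - 11 \cdot 6 \left(-9\right)\right) \left(-29\right) = 15 + \left(24 + \left(-54\right)^{2} - -594\right) \left(-29\right) = 15 + \left(24 + 2916 + 594\right) \left(-29\right) = 15 + 3534 \left(-29\right) = 15 - 102486 = -102471$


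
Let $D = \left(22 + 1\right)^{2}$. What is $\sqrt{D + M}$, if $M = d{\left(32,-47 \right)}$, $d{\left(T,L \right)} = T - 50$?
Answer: $\sqrt{511} \approx 22.605$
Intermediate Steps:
$D = 529$ ($D = 23^{2} = 529$)
$d{\left(T,L \right)} = -50 + T$
$M = -18$ ($M = -50 + 32 = -18$)
$\sqrt{D + M} = \sqrt{529 - 18} = \sqrt{511}$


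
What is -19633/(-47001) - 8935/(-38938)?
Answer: 1184423689/1830124938 ≈ 0.64718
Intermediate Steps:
-19633/(-47001) - 8935/(-38938) = -19633*(-1/47001) - 8935*(-1/38938) = 19633/47001 + 8935/38938 = 1184423689/1830124938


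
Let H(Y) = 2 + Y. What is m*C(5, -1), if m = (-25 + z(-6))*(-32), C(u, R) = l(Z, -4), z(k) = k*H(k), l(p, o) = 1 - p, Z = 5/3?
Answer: -64/3 ≈ -21.333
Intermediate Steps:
Z = 5/3 (Z = 5*(⅓) = 5/3 ≈ 1.6667)
z(k) = k*(2 + k)
C(u, R) = -⅔ (C(u, R) = 1 - 1*5/3 = 1 - 5/3 = -⅔)
m = 32 (m = (-25 - 6*(2 - 6))*(-32) = (-25 - 6*(-4))*(-32) = (-25 + 24)*(-32) = -1*(-32) = 32)
m*C(5, -1) = 32*(-⅔) = -64/3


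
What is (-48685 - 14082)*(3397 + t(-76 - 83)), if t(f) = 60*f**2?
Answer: -95421971119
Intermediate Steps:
(-48685 - 14082)*(3397 + t(-76 - 83)) = (-48685 - 14082)*(3397 + 60*(-76 - 83)**2) = -62767*(3397 + 60*(-159)**2) = -62767*(3397 + 60*25281) = -62767*(3397 + 1516860) = -62767*1520257 = -95421971119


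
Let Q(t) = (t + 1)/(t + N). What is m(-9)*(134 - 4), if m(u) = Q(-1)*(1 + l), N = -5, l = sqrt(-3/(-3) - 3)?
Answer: 0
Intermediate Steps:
l = I*sqrt(2) (l = sqrt(-3*(-1/3) - 3) = sqrt(1 - 3) = sqrt(-2) = I*sqrt(2) ≈ 1.4142*I)
Q(t) = (1 + t)/(-5 + t) (Q(t) = (t + 1)/(t - 5) = (1 + t)/(-5 + t))
m(u) = 0 (m(u) = ((1 - 1)/(-5 - 1))*(1 + I*sqrt(2)) = (0/(-6))*(1 + I*sqrt(2)) = (-1/6*0)*(1 + I*sqrt(2)) = 0*(1 + I*sqrt(2)) = 0)
m(-9)*(134 - 4) = 0*(134 - 4) = 0*130 = 0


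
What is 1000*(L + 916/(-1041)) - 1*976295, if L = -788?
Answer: -1837547095/1041 ≈ -1.7652e+6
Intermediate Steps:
1000*(L + 916/(-1041)) - 1*976295 = 1000*(-788 + 916/(-1041)) - 1*976295 = 1000*(-788 + 916*(-1/1041)) - 976295 = 1000*(-788 - 916/1041) - 976295 = 1000*(-821224/1041) - 976295 = -821224000/1041 - 976295 = -1837547095/1041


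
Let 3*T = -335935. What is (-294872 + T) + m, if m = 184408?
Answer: -667327/3 ≈ -2.2244e+5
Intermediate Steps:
T = -335935/3 (T = (⅓)*(-335935) = -335935/3 ≈ -1.1198e+5)
(-294872 + T) + m = (-294872 - 335935/3) + 184408 = -1220551/3 + 184408 = -667327/3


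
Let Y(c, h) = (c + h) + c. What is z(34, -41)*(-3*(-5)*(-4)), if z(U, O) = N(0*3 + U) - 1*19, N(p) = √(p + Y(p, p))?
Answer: 1140 - 120*√34 ≈ 440.29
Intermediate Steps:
Y(c, h) = h + 2*c
N(p) = 2*√p (N(p) = √(p + (p + 2*p)) = √(p + 3*p) = √(4*p) = 2*√p)
z(U, O) = -19 + 2*√U (z(U, O) = 2*√(0*3 + U) - 1*19 = 2*√(0 + U) - 19 = 2*√U - 19 = -19 + 2*√U)
z(34, -41)*(-3*(-5)*(-4)) = (-19 + 2*√34)*(-3*(-5)*(-4)) = (-19 + 2*√34)*(15*(-4)) = (-19 + 2*√34)*(-60) = 1140 - 120*√34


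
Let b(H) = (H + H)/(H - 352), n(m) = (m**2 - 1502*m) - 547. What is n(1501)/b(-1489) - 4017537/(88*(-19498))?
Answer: -3228661839023/2554861936 ≈ -1263.7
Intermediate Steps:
n(m) = -547 + m**2 - 1502*m
b(H) = 2*H/(-352 + H) (b(H) = (2*H)/(-352 + H) = 2*H/(-352 + H))
n(1501)/b(-1489) - 4017537/(88*(-19498)) = (-547 + 1501**2 - 1502*1501)/((2*(-1489)/(-352 - 1489))) - 4017537/(88*(-19498)) = (-547 + 2253001 - 2254502)/((2*(-1489)/(-1841))) - 4017537/(-1715824) = -2048/(2*(-1489)*(-1/1841)) - 4017537*(-1/1715824) = -2048/2978/1841 + 4017537/1715824 = -2048*1841/2978 + 4017537/1715824 = -1885184/1489 + 4017537/1715824 = -3228661839023/2554861936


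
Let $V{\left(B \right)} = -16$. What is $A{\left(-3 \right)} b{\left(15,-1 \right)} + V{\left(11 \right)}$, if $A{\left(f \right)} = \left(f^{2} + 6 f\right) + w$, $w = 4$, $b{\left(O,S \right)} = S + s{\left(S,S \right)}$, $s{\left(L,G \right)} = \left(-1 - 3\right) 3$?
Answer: $49$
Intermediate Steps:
$s{\left(L,G \right)} = -12$ ($s{\left(L,G \right)} = \left(-4\right) 3 = -12$)
$b{\left(O,S \right)} = -12 + S$ ($b{\left(O,S \right)} = S - 12 = -12 + S$)
$A{\left(f \right)} = 4 + f^{2} + 6 f$ ($A{\left(f \right)} = \left(f^{2} + 6 f\right) + 4 = 4 + f^{2} + 6 f$)
$A{\left(-3 \right)} b{\left(15,-1 \right)} + V{\left(11 \right)} = \left(4 + \left(-3\right)^{2} + 6 \left(-3\right)\right) \left(-12 - 1\right) - 16 = \left(4 + 9 - 18\right) \left(-13\right) - 16 = \left(-5\right) \left(-13\right) - 16 = 65 - 16 = 49$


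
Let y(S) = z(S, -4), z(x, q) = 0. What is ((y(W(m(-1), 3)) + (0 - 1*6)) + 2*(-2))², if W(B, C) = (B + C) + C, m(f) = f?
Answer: 100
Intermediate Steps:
W(B, C) = B + 2*C
y(S) = 0
((y(W(m(-1), 3)) + (0 - 1*6)) + 2*(-2))² = ((0 + (0 - 1*6)) + 2*(-2))² = ((0 + (0 - 6)) - 4)² = ((0 - 6) - 4)² = (-6 - 4)² = (-10)² = 100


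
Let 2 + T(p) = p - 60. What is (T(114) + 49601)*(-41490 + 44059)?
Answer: 127558557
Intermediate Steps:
T(p) = -62 + p (T(p) = -2 + (p - 60) = -2 + (-60 + p) = -62 + p)
(T(114) + 49601)*(-41490 + 44059) = ((-62 + 114) + 49601)*(-41490 + 44059) = (52 + 49601)*2569 = 49653*2569 = 127558557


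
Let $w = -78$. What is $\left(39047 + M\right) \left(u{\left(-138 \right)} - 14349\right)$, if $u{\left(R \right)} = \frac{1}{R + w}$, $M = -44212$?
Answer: $\frac{16008323525}{216} \approx 7.4113 \cdot 10^{7}$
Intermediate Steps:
$u{\left(R \right)} = \frac{1}{-78 + R}$ ($u{\left(R \right)} = \frac{1}{R - 78} = \frac{1}{-78 + R}$)
$\left(39047 + M\right) \left(u{\left(-138 \right)} - 14349\right) = \left(39047 - 44212\right) \left(\frac{1}{-78 - 138} - 14349\right) = - 5165 \left(\frac{1}{-216} - 14349\right) = - 5165 \left(- \frac{1}{216} - 14349\right) = \left(-5165\right) \left(- \frac{3099385}{216}\right) = \frac{16008323525}{216}$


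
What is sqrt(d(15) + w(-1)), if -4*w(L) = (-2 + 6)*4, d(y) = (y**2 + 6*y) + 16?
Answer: sqrt(327) ≈ 18.083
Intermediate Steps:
d(y) = 16 + y**2 + 6*y
w(L) = -4 (w(L) = -(-2 + 6)*4/4 = -4)
sqrt(d(15) + w(-1)) = sqrt((16 + 15**2 + 6*15) - 4) = sqrt((16 + 225 + 90) - 4) = sqrt(331 - 4) = sqrt(327)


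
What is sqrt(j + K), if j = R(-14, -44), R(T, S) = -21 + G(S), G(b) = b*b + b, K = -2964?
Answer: I*sqrt(1093) ≈ 33.061*I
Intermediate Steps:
G(b) = b + b**2 (G(b) = b**2 + b = b + b**2)
R(T, S) = -21 + S*(1 + S)
j = 1871 (j = -21 - 44*(1 - 44) = -21 - 44*(-43) = -21 + 1892 = 1871)
sqrt(j + K) = sqrt(1871 - 2964) = sqrt(-1093) = I*sqrt(1093)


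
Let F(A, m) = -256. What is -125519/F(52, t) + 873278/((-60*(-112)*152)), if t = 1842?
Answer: 471517/960 ≈ 491.16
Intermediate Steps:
-125519/F(52, t) + 873278/((-60*(-112)*152)) = -125519/(-256) + 873278/((-60*(-112)*152)) = -125519*(-1/256) + 873278/((6720*152)) = 125519/256 + 873278/1021440 = 125519/256 + 873278*(1/1021440) = 125519/256 + 3283/3840 = 471517/960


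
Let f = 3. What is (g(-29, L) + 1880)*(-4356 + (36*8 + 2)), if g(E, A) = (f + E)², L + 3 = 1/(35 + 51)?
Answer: -10392696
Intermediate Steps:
L = -257/86 (L = -3 + 1/(35 + 51) = -3 + 1/86 = -257/86 ≈ -2.9884)
g(E, A) = (3 + E)²
(g(-29, L) + 1880)*(-4356 + (36*8 + 2)) = ((3 - 29)² + 1880)*(-4356 + (36*8 + 2)) = ((-26)² + 1880)*(-4356 + (288 + 2)) = (676 + 1880)*(-4356 + 290) = 2556*(-4066) = -10392696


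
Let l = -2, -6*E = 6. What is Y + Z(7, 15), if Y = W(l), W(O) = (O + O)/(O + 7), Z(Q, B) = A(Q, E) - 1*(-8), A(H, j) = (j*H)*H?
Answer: -209/5 ≈ -41.800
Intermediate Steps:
E = -1 (E = -⅙*6 = -1)
A(H, j) = j*H² (A(H, j) = (H*j)*H = j*H²)
Z(Q, B) = 8 - Q² (Z(Q, B) = -Q² - 1*(-8) = -Q² + 8 = 8 - Q²)
W(O) = 2*O/(7 + O) (W(O) = (2*O)/(7 + O) = 2*O/(7 + O))
Y = -⅘ (Y = 2*(-2)/(7 - 2) = 2*(-2)/5 = 2*(-2)*(⅕) = -⅘ ≈ -0.80000)
Y + Z(7, 15) = -⅘ + (8 - 1*7²) = -⅘ + (8 - 1*49) = -⅘ + (8 - 49) = -⅘ - 41 = -209/5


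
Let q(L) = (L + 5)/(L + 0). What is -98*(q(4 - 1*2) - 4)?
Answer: 49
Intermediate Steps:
q(L) = (5 + L)/L
-98*(q(4 - 1*2) - 4) = -98*((5 + (4 - 1*2))/(4 - 1*2) - 4) = -98*((5 + (4 - 2))/(4 - 2) - 4) = -98*((5 + 2)/2 - 4) = -98*((1/2)*7 - 4) = -98*(7/2 - 4) = -98*(-1/2) = 49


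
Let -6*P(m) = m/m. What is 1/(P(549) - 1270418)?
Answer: -6/7622509 ≈ -7.8714e-7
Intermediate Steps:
P(m) = -⅙ (P(m) = -m/(6*m) = -⅙*1 = -⅙)
1/(P(549) - 1270418) = 1/(-⅙ - 1270418) = 1/(-7622509/6) = -6/7622509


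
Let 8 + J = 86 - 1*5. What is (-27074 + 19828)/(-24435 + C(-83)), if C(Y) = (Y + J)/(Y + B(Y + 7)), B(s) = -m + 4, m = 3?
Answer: 148543/500915 ≈ 0.29654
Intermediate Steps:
J = 73 (J = -8 + (86 - 1*5) = -8 + (86 - 5) = -8 + 81 = 73)
B(s) = 1 (B(s) = -1*3 + 4 = -3 + 4 = 1)
C(Y) = (73 + Y)/(1 + Y) (C(Y) = (Y + 73)/(Y + 1) = (73 + Y)/(1 + Y))
(-27074 + 19828)/(-24435 + C(-83)) = (-27074 + 19828)/(-24435 + (73 - 83)/(1 - 83)) = -7246/(-24435 - 10/(-82)) = -7246/(-24435 - 1/82*(-10)) = -7246/(-24435 + 5/41) = -7246/(-1001830/41) = -7246*(-41/1001830) = 148543/500915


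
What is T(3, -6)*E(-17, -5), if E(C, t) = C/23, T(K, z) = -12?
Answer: 204/23 ≈ 8.8696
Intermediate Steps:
E(C, t) = C/23 (E(C, t) = C*(1/23) = C/23)
T(3, -6)*E(-17, -5) = -12*(-17)/23 = -12*(-17/23) = 204/23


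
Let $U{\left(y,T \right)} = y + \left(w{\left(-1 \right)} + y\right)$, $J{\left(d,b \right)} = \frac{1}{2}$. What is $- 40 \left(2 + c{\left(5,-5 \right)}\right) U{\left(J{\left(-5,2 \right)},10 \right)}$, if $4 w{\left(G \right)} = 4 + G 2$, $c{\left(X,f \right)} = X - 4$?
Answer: $-180$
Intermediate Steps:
$c{\left(X,f \right)} = -4 + X$ ($c{\left(X,f \right)} = X - 4 = -4 + X$)
$w{\left(G \right)} = 1 + \frac{G}{2}$ ($w{\left(G \right)} = \frac{4 + G 2}{4} = \frac{4 + 2 G}{4} = 1 + \frac{G}{2}$)
$J{\left(d,b \right)} = \frac{1}{2}$
$U{\left(y,T \right)} = \frac{1}{2} + 2 y$ ($U{\left(y,T \right)} = y + \left(\left(1 + \frac{1}{2} \left(-1\right)\right) + y\right) = y + \left(\left(1 - \frac{1}{2}\right) + y\right) = y + \left(\frac{1}{2} + y\right) = \frac{1}{2} + 2 y$)
$- 40 \left(2 + c{\left(5,-5 \right)}\right) U{\left(J{\left(-5,2 \right)},10 \right)} = - 40 \left(2 + \left(-4 + 5\right)\right) \left(\frac{1}{2} + 2 \cdot \frac{1}{2}\right) = - 40 \left(2 + 1\right) \left(\frac{1}{2} + 1\right) = \left(-40\right) 3 \cdot \frac{3}{2} = \left(-120\right) \frac{3}{2} = -180$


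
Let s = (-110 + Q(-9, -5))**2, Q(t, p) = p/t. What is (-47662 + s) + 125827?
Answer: 7301590/81 ≈ 90143.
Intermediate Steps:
s = 970225/81 (s = (-110 - 5/(-9))**2 = (-110 - 5*(-1/9))**2 = (-110 + 5/9)**2 = (-985/9)**2 = 970225/81 ≈ 11978.)
(-47662 + s) + 125827 = (-47662 + 970225/81) + 125827 = -2890397/81 + 125827 = 7301590/81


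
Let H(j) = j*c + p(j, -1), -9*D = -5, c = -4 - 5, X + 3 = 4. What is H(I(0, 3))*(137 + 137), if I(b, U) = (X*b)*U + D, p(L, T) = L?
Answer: -10960/9 ≈ -1217.8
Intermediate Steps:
X = 1 (X = -3 + 4 = 1)
c = -9
D = 5/9 (D = -⅑*(-5) = 5/9 ≈ 0.55556)
I(b, U) = 5/9 + U*b (I(b, U) = (1*b)*U + 5/9 = b*U + 5/9 = U*b + 5/9 = 5/9 + U*b)
H(j) = -8*j (H(j) = j*(-9) + j = -9*j + j = -8*j)
H(I(0, 3))*(137 + 137) = (-8*(5/9 + 3*0))*(137 + 137) = -8*(5/9 + 0)*274 = -8*5/9*274 = -40/9*274 = -10960/9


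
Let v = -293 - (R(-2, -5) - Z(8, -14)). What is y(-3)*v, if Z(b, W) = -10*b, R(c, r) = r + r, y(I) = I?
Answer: 1089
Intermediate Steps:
R(c, r) = 2*r
v = -363 (v = -293 - (2*(-5) - (-10)*8) = -293 - (-10 - 1*(-80)) = -293 - (-10 + 80) = -293 - 1*70 = -293 - 70 = -363)
y(-3)*v = -3*(-363) = 1089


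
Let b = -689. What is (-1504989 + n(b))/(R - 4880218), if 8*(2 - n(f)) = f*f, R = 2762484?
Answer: 12514617/16941872 ≈ 0.73868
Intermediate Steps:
n(f) = 2 - f²/8 (n(f) = 2 - f*f/8 = 2 - f²/8)
(-1504989 + n(b))/(R - 4880218) = (-1504989 + (2 - ⅛*(-689)²))/(2762484 - 4880218) = (-1504989 + (2 - ⅛*474721))/(-2117734) = (-1504989 + (2 - 474721/8))*(-1/2117734) = (-1504989 - 474705/8)*(-1/2117734) = -12514617/8*(-1/2117734) = 12514617/16941872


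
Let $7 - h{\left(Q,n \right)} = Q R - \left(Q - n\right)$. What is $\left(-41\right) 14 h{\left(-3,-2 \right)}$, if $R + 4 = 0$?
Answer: $3444$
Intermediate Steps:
$R = -4$ ($R = -4 + 0 = -4$)
$h{\left(Q,n \right)} = 7 - n + 5 Q$ ($h{\left(Q,n \right)} = 7 - \left(Q \left(-4\right) - \left(Q - n\right)\right) = 7 - \left(- 4 Q - \left(Q - n\right)\right) = 7 - \left(n - 5 Q\right) = 7 + \left(- n + 5 Q\right) = 7 - n + 5 Q$)
$\left(-41\right) 14 h{\left(-3,-2 \right)} = \left(-41\right) 14 \left(7 - -2 + 5 \left(-3\right)\right) = - 574 \left(7 + 2 - 15\right) = \left(-574\right) \left(-6\right) = 3444$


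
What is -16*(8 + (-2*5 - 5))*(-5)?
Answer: -560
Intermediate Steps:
-16*(8 + (-2*5 - 5))*(-5) = -16*(8 + (-10 - 5))*(-5) = -16*(8 - 15)*(-5) = -16*(-7)*(-5) = 112*(-5) = -560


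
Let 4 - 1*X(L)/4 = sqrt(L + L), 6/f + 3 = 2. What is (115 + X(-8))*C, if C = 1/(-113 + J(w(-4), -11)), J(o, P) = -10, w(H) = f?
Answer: -131/123 + 16*I/123 ≈ -1.065 + 0.13008*I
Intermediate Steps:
f = -6 (f = 6/(-3 + 2) = 6/(-1) = 6*(-1) = -6)
w(H) = -6
C = -1/123 (C = 1/(-113 - 10) = 1/(-123) = -1/123 ≈ -0.0081301)
X(L) = 16 - 4*sqrt(2)*sqrt(L) (X(L) = 16 - 4*sqrt(L + L) = 16 - 4*sqrt(2)*sqrt(L))
(115 + X(-8))*C = (115 + (16 - 4*sqrt(2)*sqrt(-8)))*(-1/123) = (115 + (16 - 4*sqrt(2)*2*I*sqrt(2)))*(-1/123) = (115 + (16 - 16*I))*(-1/123) = (131 - 16*I)*(-1/123) = -131/123 + 16*I/123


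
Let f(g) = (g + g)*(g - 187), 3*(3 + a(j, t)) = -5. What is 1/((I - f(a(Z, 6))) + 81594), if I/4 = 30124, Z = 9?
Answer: 9/1802710 ≈ 4.9925e-6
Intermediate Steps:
I = 120496 (I = 4*30124 = 120496)
a(j, t) = -14/3 (a(j, t) = -3 + (⅓)*(-5) = -3 - 5/3 = -14/3)
f(g) = 2*g*(-187 + g) (f(g) = (2*g)*(-187 + g) = 2*g*(-187 + g))
1/((I - f(a(Z, 6))) + 81594) = 1/((120496 - 2*(-14)*(-187 - 14/3)/3) + 81594) = 1/((120496 - 2*(-14)*(-575)/(3*3)) + 81594) = 1/((120496 - 1*16100/9) + 81594) = 1/((120496 - 16100/9) + 81594) = 1/(1068364/9 + 81594) = 1/(1802710/9) = 9/1802710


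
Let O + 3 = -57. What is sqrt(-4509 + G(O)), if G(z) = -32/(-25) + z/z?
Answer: 2*I*sqrt(28167)/5 ≈ 67.132*I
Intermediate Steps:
O = -60 (O = -3 - 57 = -60)
G(z) = 57/25 (G(z) = -32*(-1/25) + 1 = 32/25 + 1 = 57/25)
sqrt(-4509 + G(O)) = sqrt(-4509 + 57/25) = sqrt(-112668/25) = 2*I*sqrt(28167)/5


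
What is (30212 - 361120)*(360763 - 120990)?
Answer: -79342803884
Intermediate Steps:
(30212 - 361120)*(360763 - 120990) = -330908*239773 = -79342803884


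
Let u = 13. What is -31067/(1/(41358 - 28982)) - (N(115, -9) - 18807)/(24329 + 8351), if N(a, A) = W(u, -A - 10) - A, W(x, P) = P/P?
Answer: -12564976055763/32680 ≈ -3.8449e+8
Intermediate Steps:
W(x, P) = 1
N(a, A) = 1 - A
-31067/(1/(41358 - 28982)) - (N(115, -9) - 18807)/(24329 + 8351) = -31067/(1/(41358 - 28982)) - ((1 - 1*(-9)) - 18807)/(24329 + 8351) = -31067/(1/12376) - ((1 + 9) - 18807)/32680 = -31067/1/12376 - (10 - 18807)/32680 = -31067*12376 - (-18797)/32680 = -384485192 - 1*(-18797/32680) = -384485192 + 18797/32680 = -12564976055763/32680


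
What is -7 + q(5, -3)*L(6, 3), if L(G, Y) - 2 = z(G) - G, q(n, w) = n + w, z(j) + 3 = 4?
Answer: -13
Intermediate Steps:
z(j) = 1 (z(j) = -3 + 4 = 1)
L(G, Y) = 3 - G (L(G, Y) = 2 + (1 - G) = 3 - G)
-7 + q(5, -3)*L(6, 3) = -7 + (5 - 3)*(3 - 1*6) = -7 + 2*(3 - 6) = -7 + 2*(-3) = -7 - 6 = -13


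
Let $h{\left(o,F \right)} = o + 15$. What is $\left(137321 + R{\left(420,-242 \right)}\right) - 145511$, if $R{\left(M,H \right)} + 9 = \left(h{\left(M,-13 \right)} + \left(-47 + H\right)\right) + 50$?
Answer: $-8003$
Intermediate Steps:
$h{\left(o,F \right)} = 15 + o$
$R{\left(M,H \right)} = 9 + H + M$ ($R{\left(M,H \right)} = -9 + \left(\left(\left(15 + M\right) + \left(-47 + H\right)\right) + 50\right) = -9 + \left(\left(-32 + H + M\right) + 50\right) = -9 + \left(18 + H + M\right) = 9 + H + M$)
$\left(137321 + R{\left(420,-242 \right)}\right) - 145511 = \left(137321 + \left(9 - 242 + 420\right)\right) - 145511 = \left(137321 + 187\right) - 145511 = 137508 - 145511 = -8003$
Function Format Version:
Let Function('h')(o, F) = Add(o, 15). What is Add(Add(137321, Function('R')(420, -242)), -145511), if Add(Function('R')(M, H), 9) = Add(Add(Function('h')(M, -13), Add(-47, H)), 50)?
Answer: -8003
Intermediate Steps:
Function('h')(o, F) = Add(15, o)
Function('R')(M, H) = Add(9, H, M) (Function('R')(M, H) = Add(-9, Add(Add(Add(15, M), Add(-47, H)), 50)) = Add(-9, Add(Add(-32, H, M), 50)) = Add(-9, Add(18, H, M)) = Add(9, H, M))
Add(Add(137321, Function('R')(420, -242)), -145511) = Add(Add(137321, Add(9, -242, 420)), -145511) = Add(Add(137321, 187), -145511) = Add(137508, -145511) = -8003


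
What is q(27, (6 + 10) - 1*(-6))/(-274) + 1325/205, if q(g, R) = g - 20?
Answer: 72323/11234 ≈ 6.4379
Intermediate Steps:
q(g, R) = -20 + g
q(27, (6 + 10) - 1*(-6))/(-274) + 1325/205 = (-20 + 27)/(-274) + 1325/205 = 7*(-1/274) + 1325*(1/205) = -7/274 + 265/41 = 72323/11234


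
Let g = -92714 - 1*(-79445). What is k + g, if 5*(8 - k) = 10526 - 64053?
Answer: -12778/5 ≈ -2555.6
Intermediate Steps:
g = -13269 (g = -92714 + 79445 = -13269)
k = 53567/5 (k = 8 - (10526 - 64053)/5 = 8 - ⅕*(-53527) = 8 + 53527/5 = 53567/5 ≈ 10713.)
k + g = 53567/5 - 13269 = -12778/5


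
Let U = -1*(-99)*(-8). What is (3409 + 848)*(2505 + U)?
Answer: 7292241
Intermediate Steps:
U = -792 (U = 99*(-8) = -792)
(3409 + 848)*(2505 + U) = (3409 + 848)*(2505 - 792) = 4257*1713 = 7292241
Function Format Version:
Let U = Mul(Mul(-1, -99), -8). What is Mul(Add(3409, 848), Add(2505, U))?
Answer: 7292241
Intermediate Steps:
U = -792 (U = Mul(99, -8) = -792)
Mul(Add(3409, 848), Add(2505, U)) = Mul(Add(3409, 848), Add(2505, -792)) = Mul(4257, 1713) = 7292241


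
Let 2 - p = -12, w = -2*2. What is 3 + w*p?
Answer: -53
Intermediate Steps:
w = -4
p = 14 (p = 2 - 1*(-12) = 2 + 12 = 14)
3 + w*p = 3 - 4*14 = 3 - 56 = -53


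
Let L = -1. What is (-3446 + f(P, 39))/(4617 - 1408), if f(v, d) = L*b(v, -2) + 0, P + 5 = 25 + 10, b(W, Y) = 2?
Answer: -3448/3209 ≈ -1.0745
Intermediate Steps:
P = 30 (P = -5 + (25 + 10) = -5 + 35 = 30)
f(v, d) = -2 (f(v, d) = -1*2 + 0 = -2 + 0 = -2)
(-3446 + f(P, 39))/(4617 - 1408) = (-3446 - 2)/(4617 - 1408) = -3448/3209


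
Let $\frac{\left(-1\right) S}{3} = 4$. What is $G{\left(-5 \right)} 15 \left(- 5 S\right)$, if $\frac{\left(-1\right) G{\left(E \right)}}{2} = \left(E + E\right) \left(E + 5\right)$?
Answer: $0$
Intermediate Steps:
$S = -12$ ($S = \left(-3\right) 4 = -12$)
$G{\left(E \right)} = - 4 E \left(5 + E\right)$ ($G{\left(E \right)} = - 2 \left(E + E\right) \left(E + 5\right) = - 2 \cdot 2 E \left(5 + E\right) = - 4 E \left(5 + E\right)$)
$G{\left(-5 \right)} 15 \left(- 5 S\right) = \left(-4\right) \left(-5\right) \left(5 - 5\right) 15 \left(\left(-5\right) \left(-12\right)\right) = \left(-4\right) \left(-5\right) 0 \cdot 15 \cdot 60 = 0 \cdot 15 \cdot 60 = 0 \cdot 60 = 0$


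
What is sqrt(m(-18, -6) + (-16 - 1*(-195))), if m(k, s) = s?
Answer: sqrt(173) ≈ 13.153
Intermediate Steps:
sqrt(m(-18, -6) + (-16 - 1*(-195))) = sqrt(-6 + (-16 - 1*(-195))) = sqrt(-6 + (-16 + 195)) = sqrt(-6 + 179) = sqrt(173)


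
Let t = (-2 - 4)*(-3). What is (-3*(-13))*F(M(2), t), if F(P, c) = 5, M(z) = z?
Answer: 195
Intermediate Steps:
t = 18 (t = -6*(-3) = 18)
(-3*(-13))*F(M(2), t) = -3*(-13)*5 = 39*5 = 195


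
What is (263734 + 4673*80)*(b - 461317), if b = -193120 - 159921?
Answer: -519213487492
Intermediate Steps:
b = -353041
(263734 + 4673*80)*(b - 461317) = (263734 + 4673*80)*(-353041 - 461317) = (263734 + 373840)*(-814358) = 637574*(-814358) = -519213487492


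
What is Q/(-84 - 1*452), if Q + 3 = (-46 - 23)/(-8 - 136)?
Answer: 121/25728 ≈ 0.0047030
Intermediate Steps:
Q = -121/48 (Q = -3 + (-46 - 23)/(-8 - 136) = -3 - 69/(-144) = -3 - 69*(-1/144) = -3 + 23/48 = -121/48 ≈ -2.5208)
Q/(-84 - 1*452) = -121/(48*(-84 - 1*452)) = -121/(48*(-84 - 452)) = -121/48/(-536) = -121/48*(-1/536) = 121/25728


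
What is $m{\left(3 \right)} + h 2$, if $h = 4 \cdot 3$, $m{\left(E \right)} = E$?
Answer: $27$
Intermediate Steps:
$h = 12$
$m{\left(3 \right)} + h 2 = 3 + 12 \cdot 2 = 3 + 24 = 27$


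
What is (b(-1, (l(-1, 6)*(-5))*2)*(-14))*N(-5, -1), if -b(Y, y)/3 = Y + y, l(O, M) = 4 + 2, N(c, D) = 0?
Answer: 0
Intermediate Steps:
l(O, M) = 6
b(Y, y) = -3*Y - 3*y (b(Y, y) = -3*(Y + y) = -3*Y - 3*y)
(b(-1, (l(-1, 6)*(-5))*2)*(-14))*N(-5, -1) = ((-3*(-1) - 3*6*(-5)*2)*(-14))*0 = ((3 - (-90)*2)*(-14))*0 = ((3 - 3*(-60))*(-14))*0 = ((3 + 180)*(-14))*0 = (183*(-14))*0 = -2562*0 = 0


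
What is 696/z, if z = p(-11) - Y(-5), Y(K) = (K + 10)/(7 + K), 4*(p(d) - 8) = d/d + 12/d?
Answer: 30624/241 ≈ 127.07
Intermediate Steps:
p(d) = 33/4 + 3/d (p(d) = 8 + (d/d + 12/d)/4 = 8 + (1 + 12/d)/4 = 8 + (¼ + 3/d) = 33/4 + 3/d)
Y(K) = (10 + K)/(7 + K)
z = 241/44 (z = (33/4 + 3/(-11)) - (10 - 5)/(7 - 5) = (33/4 + 3*(-1/11)) - 5/2 = (33/4 - 3/11) - 5/2 = 351/44 - 1*5/2 = 351/44 - 5/2 = 241/44 ≈ 5.4773)
696/z = 696/(241/44) = 696*(44/241) = 30624/241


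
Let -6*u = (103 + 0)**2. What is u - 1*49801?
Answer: -309415/6 ≈ -51569.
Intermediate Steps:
u = -10609/6 (u = -(103 + 0)**2/6 = -1/6*103**2 = -1/6*10609 = -10609/6 ≈ -1768.2)
u - 1*49801 = -10609/6 - 1*49801 = -10609/6 - 49801 = -309415/6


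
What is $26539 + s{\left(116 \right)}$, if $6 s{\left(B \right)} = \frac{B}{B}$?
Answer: $\frac{159235}{6} \approx 26539.0$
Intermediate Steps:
$s{\left(B \right)} = \frac{1}{6}$ ($s{\left(B \right)} = \frac{B \frac{1}{B}}{6} = \frac{1}{6} \cdot 1 = \frac{1}{6}$)
$26539 + s{\left(116 \right)} = 26539 + \frac{1}{6} = \frac{159235}{6}$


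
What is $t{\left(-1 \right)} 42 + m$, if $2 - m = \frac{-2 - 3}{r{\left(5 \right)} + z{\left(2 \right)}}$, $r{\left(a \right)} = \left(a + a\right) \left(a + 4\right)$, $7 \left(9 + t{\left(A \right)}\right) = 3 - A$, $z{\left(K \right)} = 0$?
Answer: $- \frac{6335}{18} \approx -351.94$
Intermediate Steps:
$t{\left(A \right)} = - \frac{60}{7} - \frac{A}{7}$ ($t{\left(A \right)} = -9 + \frac{3 - A}{7} = -9 - \left(- \frac{3}{7} + \frac{A}{7}\right) = - \frac{60}{7} - \frac{A}{7}$)
$r{\left(a \right)} = 2 a \left(4 + a\right)$
$m = \frac{37}{18}$ ($m = 2 - \frac{-2 - 3}{2 \cdot 5 \left(4 + 5\right) + 0} = 2 - - \frac{5}{2 \cdot 5 \cdot 9 + 0} = 2 - - \frac{5}{90 + 0} = 2 - - \frac{5}{90} = 2 - \left(-5\right) \frac{1}{90} = 2 - - \frac{1}{18} = 2 + \frac{1}{18} = \frac{37}{18} \approx 2.0556$)
$t{\left(-1 \right)} 42 + m = \left(- \frac{60}{7} - - \frac{1}{7}\right) 42 + \frac{37}{18} = \left(- \frac{60}{7} + \frac{1}{7}\right) 42 + \frac{37}{18} = \left(- \frac{59}{7}\right) 42 + \frac{37}{18} = -354 + \frac{37}{18} = - \frac{6335}{18}$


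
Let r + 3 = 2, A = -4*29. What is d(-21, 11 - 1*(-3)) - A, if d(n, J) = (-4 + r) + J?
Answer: 125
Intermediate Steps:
A = -116
r = -1 (r = -3 + 2 = -1)
d(n, J) = -5 + J (d(n, J) = (-4 - 1) + J = -5 + J)
d(-21, 11 - 1*(-3)) - A = (-5 + (11 - 1*(-3))) - 1*(-116) = (-5 + (11 + 3)) + 116 = (-5 + 14) + 116 = 9 + 116 = 125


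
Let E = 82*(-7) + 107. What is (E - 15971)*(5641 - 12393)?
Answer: 110989376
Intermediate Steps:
E = -467 (E = -574 + 107 = -467)
(E - 15971)*(5641 - 12393) = (-467 - 15971)*(5641 - 12393) = -16438*(-6752) = 110989376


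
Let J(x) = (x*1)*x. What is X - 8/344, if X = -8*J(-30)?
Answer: -309601/43 ≈ -7200.0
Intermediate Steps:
J(x) = x**2 (J(x) = x*x = x**2)
X = -7200 (X = -8*(-30)**2 = -8*900 = -7200)
X - 8/344 = -7200 - 8/344 = -7200 - 1*1/43 = -7200 - 1/43 = -309601/43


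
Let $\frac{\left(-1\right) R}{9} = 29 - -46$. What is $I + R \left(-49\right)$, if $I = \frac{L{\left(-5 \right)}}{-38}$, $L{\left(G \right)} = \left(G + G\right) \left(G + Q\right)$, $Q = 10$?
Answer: $\frac{628450}{19} \approx 33076.0$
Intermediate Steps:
$L{\left(G \right)} = 2 G \left(10 + G\right)$ ($L{\left(G \right)} = \left(G + G\right) \left(G + 10\right) = 2 G \left(10 + G\right)$)
$R = -675$ ($R = - 9 \left(29 - -46\right) = - 9 \left(29 + 46\right) = \left(-9\right) 75 = -675$)
$I = \frac{25}{19}$ ($I = \frac{2 \left(-5\right) \left(10 - 5\right)}{-38} = 2 \left(-5\right) 5 \left(- \frac{1}{38}\right) = \left(-50\right) \left(- \frac{1}{38}\right) = \frac{25}{19} \approx 1.3158$)
$I + R \left(-49\right) = \frac{25}{19} - -33075 = \frac{25}{19} + 33075 = \frac{628450}{19}$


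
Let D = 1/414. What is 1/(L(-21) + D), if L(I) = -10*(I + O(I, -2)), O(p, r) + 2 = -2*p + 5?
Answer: -414/99359 ≈ -0.0041667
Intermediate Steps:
O(p, r) = 3 - 2*p (O(p, r) = -2 + (-2*p + 5) = -2 + (5 - 2*p) = 3 - 2*p)
L(I) = -30 + 10*I (L(I) = -10*(I + (3 - 2*I)) = -10*(3 - I) = -30 + 10*I)
D = 1/414 ≈ 0.0024155
1/(L(-21) + D) = 1/((-30 + 10*(-21)) + 1/414) = 1/((-30 - 210) + 1/414) = 1/(-240 + 1/414) = 1/(-99359/414) = -414/99359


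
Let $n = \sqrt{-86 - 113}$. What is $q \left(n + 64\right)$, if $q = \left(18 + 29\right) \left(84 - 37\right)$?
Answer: $141376 + 2209 i \sqrt{199} \approx 1.4138 \cdot 10^{5} + 31162.0 i$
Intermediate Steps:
$q = 2209$ ($q = 47 \cdot 47 = 2209$)
$n = i \sqrt{199}$ ($n = \sqrt{-199} = i \sqrt{199} \approx 14.107 i$)
$q \left(n + 64\right) = 2209 \left(i \sqrt{199} + 64\right) = 2209 \left(64 + i \sqrt{199}\right) = 141376 + 2209 i \sqrt{199}$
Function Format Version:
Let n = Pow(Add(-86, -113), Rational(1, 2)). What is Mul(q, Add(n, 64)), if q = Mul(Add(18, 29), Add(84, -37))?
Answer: Add(141376, Mul(2209, I, Pow(199, Rational(1, 2)))) ≈ Add(1.4138e+5, Mul(31162., I))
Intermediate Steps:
q = 2209 (q = Mul(47, 47) = 2209)
n = Mul(I, Pow(199, Rational(1, 2))) (n = Pow(-199, Rational(1, 2)) = Mul(I, Pow(199, Rational(1, 2))) ≈ Mul(14.107, I))
Mul(q, Add(n, 64)) = Mul(2209, Add(Mul(I, Pow(199, Rational(1, 2))), 64)) = Mul(2209, Add(64, Mul(I, Pow(199, Rational(1, 2))))) = Add(141376, Mul(2209, I, Pow(199, Rational(1, 2))))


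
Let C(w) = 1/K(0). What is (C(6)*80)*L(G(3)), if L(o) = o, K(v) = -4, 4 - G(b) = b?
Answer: -20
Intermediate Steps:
G(b) = 4 - b
C(w) = -1/4 (C(w) = 1/(-4) = -1/4)
(C(6)*80)*L(G(3)) = (-1/4*80)*(4 - 1*3) = -20*(4 - 3) = -20*1 = -20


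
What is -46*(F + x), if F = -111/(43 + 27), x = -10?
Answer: 18653/35 ≈ 532.94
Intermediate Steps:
F = -111/70 ≈ -1.5857
-46*(F + x) = -46*(-111/70 - 10) = -46*(-811/70) = 18653/35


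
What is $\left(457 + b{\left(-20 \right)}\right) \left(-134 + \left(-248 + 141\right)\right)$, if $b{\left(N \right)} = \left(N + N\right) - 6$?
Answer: $-99051$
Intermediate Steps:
$b{\left(N \right)} = -6 + 2 N$ ($b{\left(N \right)} = 2 N - 6 = -6 + 2 N$)
$\left(457 + b{\left(-20 \right)}\right) \left(-134 + \left(-248 + 141\right)\right) = \left(457 + \left(-6 + 2 \left(-20\right)\right)\right) \left(-134 + \left(-248 + 141\right)\right) = \left(457 - 46\right) \left(-134 - 107\right) = \left(457 - 46\right) \left(-241\right) = 411 \left(-241\right) = -99051$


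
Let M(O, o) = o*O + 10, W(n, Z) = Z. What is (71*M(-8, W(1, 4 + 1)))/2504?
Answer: -1065/1252 ≈ -0.85064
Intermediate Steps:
M(O, o) = 10 + O*o (M(O, o) = O*o + 10 = 10 + O*o)
(71*M(-8, W(1, 4 + 1)))/2504 = (71*(10 - 8*(4 + 1)))/2504 = (71*(10 - 8*5))*(1/2504) = (71*(10 - 40))*(1/2504) = (71*(-30))*(1/2504) = -2130*1/2504 = -1065/1252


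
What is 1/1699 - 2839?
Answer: -4823460/1699 ≈ -2839.0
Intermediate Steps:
1/1699 - 2839 = -4823460/1699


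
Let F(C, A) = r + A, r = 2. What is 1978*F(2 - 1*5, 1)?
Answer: 5934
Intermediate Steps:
F(C, A) = 2 + A
1978*F(2 - 1*5, 1) = 1978*(2 + 1) = 1978*3 = 5934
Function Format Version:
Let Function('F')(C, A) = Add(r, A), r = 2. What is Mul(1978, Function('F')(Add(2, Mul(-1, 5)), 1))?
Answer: 5934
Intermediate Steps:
Function('F')(C, A) = Add(2, A)
Mul(1978, Function('F')(Add(2, Mul(-1, 5)), 1)) = Mul(1978, Add(2, 1)) = Mul(1978, 3) = 5934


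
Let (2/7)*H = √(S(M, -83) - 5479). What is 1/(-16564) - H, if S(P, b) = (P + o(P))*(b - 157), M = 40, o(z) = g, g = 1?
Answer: -1/16564 - 7*I*√15319/2 ≈ -6.0372e-5 - 433.19*I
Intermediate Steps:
o(z) = 1
S(P, b) = (1 + P)*(-157 + b) (S(P, b) = (P + 1)*(b - 157) = (1 + P)*(-157 + b))
H = 7*I*√15319/2 (H = 7*√((-157 - 83 - 157*40 + 40*(-83)) - 5479)/2 = 7*√((-157 - 83 - 6280 - 3320) - 5479)/2 = 7*√(-9840 - 5479)/2 = 7*√(-15319)/2 = 7*(I*√15319)/2 = 7*I*√15319/2 ≈ 433.19*I)
1/(-16564) - H = 1/(-16564) - 7*I*√15319/2 = -1/16564 - 7*I*√15319/2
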